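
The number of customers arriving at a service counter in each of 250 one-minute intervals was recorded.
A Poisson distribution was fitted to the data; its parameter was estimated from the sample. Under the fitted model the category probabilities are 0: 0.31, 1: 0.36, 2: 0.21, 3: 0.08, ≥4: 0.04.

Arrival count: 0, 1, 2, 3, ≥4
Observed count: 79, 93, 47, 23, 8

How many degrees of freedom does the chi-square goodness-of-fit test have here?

There are k = 5 categories and 1 parameter estimated from the data, so df = 5 − 1 − 1 = 3.

3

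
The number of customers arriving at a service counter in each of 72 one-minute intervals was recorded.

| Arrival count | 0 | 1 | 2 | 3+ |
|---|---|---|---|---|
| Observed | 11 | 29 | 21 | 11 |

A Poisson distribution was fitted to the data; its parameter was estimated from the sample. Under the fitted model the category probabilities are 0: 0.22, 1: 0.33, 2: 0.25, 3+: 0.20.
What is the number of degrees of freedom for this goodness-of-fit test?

There are k = 4 categories and 1 parameter estimated from the data, so df = 4 − 1 − 1 = 2.

2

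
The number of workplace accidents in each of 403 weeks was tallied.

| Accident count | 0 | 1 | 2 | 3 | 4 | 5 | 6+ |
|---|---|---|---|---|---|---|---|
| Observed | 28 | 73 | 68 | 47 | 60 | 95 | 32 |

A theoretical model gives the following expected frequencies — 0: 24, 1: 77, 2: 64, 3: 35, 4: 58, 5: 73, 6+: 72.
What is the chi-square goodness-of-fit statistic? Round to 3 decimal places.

0: (28 − 24)²/24 = 16/24 = 0.6667
1: (73 − 77)²/77 = 16/77 = 0.2078
2: (68 − 64)²/64 = 16/64 = 0.2500
3: (47 − 35)²/35 = 144/35 = 4.1143
4: (60 − 58)²/58 = 4/58 = 0.0690
5: (95 − 73)²/73 = 484/73 = 6.6301
6+: (32 − 72)²/72 = 1600/72 = 22.2222
Sum = 34.160

34.160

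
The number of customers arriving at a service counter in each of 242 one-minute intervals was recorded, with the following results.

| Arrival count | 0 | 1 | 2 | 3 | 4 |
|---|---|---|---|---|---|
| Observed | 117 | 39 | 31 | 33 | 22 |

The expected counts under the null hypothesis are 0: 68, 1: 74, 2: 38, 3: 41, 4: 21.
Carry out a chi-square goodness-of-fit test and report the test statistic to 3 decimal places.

54.761

χ² = (117−68)²/68 + (39−74)²/74 + (31−38)²/38 + (33−41)²/41 + (22−21)²/21
   = 35.3088 + 16.5541 + 1.2895 + 1.5610 + 0.0476
Sum = 54.761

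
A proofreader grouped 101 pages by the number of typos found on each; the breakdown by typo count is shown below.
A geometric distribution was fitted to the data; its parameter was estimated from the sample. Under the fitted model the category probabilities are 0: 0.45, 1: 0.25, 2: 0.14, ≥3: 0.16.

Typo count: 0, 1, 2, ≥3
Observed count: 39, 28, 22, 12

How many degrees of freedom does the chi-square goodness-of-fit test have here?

2

There are k = 4 categories and 1 parameter estimated from the data, so df = 4 − 1 − 1 = 2.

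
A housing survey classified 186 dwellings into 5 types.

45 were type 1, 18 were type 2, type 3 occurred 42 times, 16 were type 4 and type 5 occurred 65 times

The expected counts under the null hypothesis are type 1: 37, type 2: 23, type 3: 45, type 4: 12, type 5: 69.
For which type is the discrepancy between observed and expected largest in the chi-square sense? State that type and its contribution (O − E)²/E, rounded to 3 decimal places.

type 1, 1.730

χ² = (45−37)²/37 + (18−23)²/23 + (42−45)²/45 + (16−12)²/12 + (65−69)²/69
   = 1.7297 + 1.0870 + 0.2000 + 1.3333 + 0.2319
The largest term is for type 1: 1.730.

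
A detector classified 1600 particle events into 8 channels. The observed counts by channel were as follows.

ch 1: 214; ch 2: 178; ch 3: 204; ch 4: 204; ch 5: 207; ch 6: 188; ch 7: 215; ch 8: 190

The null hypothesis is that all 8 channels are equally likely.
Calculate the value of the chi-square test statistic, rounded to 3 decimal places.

Under H₀ each category has probability 1/8, so each expected count is 1600/8 = 200.
χ² = (214−200)²/200 + (178−200)²/200 + (204−200)²/200 + (204−200)²/200 + (207−200)²/200 + (188−200)²/200 + (215−200)²/200 + (190−200)²/200
   = 0.9800 + 2.4200 + 0.0800 + 0.0800 + 0.2450 + 0.7200 + 1.1250 + 0.5000
Sum = 6.150

6.150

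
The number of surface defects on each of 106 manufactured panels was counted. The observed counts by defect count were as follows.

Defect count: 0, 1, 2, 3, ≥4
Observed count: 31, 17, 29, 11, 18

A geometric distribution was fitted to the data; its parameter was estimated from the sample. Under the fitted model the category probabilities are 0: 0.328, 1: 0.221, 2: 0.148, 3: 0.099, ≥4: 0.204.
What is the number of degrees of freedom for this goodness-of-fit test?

3

There are k = 5 categories and 1 parameter estimated from the data, so df = 5 − 1 − 1 = 3.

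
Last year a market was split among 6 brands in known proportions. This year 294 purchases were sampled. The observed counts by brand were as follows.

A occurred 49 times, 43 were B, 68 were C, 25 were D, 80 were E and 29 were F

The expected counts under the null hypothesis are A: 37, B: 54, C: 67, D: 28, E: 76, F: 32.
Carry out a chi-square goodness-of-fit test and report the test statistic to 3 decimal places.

A: (49 − 37)²/37 = 144/37 = 3.8919
B: (43 − 54)²/54 = 121/54 = 2.2407
C: (68 − 67)²/67 = 1/67 = 0.0149
D: (25 − 28)²/28 = 9/28 = 0.3214
E: (80 − 76)²/76 = 16/76 = 0.2105
F: (29 − 32)²/32 = 9/32 = 0.2813
Sum = 6.961

6.961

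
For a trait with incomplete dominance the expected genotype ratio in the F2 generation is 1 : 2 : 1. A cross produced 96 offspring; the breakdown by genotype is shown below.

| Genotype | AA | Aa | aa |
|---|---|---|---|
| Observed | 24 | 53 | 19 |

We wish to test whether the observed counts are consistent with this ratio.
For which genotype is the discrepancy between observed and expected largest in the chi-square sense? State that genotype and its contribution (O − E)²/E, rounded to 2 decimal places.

Ratio total = 4. Expected counts: 96×1/4 = 24, 96×2/4 = 48, 96×1/4 = 24.
cat         O        E   (O−E)²/E
AA         24       24      0.000
Aa         53       48      0.521
aa         19       24      1.042
The largest term is for aa: 1.04.

aa, 1.04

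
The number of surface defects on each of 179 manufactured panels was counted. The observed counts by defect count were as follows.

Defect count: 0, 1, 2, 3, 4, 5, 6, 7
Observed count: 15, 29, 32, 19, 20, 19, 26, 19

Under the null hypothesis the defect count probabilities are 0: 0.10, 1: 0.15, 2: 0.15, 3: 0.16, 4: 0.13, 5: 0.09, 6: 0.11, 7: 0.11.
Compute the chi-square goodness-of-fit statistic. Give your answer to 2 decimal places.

7.90

Expected counts E_i = n·p_i: 179×0.10 = 17.9, 179×0.15 = 26.85, 179×0.15 = 26.85, 179×0.16 = 28.64, 179×0.13 = 23.27, 179×0.09 = 16.11, 179×0.11 = 19.69, 179×0.11 = 19.69.
cat         O        E   (O−E)²/E
0          15     17.9      0.470
1          29    26.85      0.172
2          32    26.85      0.988
3          19    28.64      3.245
4          20    23.27      0.460
5          19    16.11      0.518
6          26    19.69      2.022
7          19    19.69      0.024
Sum = 7.90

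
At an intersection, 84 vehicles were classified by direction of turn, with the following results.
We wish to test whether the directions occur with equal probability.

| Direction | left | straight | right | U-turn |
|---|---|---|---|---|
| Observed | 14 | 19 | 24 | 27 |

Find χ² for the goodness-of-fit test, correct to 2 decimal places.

4.67

Expected count for each of the 4 categories: 84/4 = 21.
left: (14 − 21)²/21 = 49/21 = 2.333
straight: (19 − 21)²/21 = 4/21 = 0.190
right: (24 − 21)²/21 = 9/21 = 0.429
U-turn: (27 − 21)²/21 = 36/21 = 1.714
Sum = 4.67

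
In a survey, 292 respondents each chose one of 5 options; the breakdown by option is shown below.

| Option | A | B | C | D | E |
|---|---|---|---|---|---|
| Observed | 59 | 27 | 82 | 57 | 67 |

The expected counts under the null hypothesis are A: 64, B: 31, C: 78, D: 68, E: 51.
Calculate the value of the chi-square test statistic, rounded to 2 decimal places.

7.91

cat         O        E   (O−E)²/E
A          59       64      0.391
B          27       31      0.516
C          82       78      0.205
D          57       68      1.779
E          67       51      5.020
Sum = 7.91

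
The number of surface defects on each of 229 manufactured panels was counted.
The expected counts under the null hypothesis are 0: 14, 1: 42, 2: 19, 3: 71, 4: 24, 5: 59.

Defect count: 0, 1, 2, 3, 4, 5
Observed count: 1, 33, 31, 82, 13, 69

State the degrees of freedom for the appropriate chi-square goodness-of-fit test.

5

There are k = 6 categories and no parameters were estimated from the data, so df = 6 − 1 = 5.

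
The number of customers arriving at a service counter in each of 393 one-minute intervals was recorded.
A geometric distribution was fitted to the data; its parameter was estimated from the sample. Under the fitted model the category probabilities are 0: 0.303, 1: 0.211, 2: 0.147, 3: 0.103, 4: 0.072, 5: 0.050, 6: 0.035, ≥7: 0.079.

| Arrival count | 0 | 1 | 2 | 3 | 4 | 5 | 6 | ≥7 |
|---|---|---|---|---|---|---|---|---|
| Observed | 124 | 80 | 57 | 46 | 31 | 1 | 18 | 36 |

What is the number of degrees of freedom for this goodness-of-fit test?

There are k = 8 categories and 1 parameter estimated from the data, so df = 8 − 1 − 1 = 6.

6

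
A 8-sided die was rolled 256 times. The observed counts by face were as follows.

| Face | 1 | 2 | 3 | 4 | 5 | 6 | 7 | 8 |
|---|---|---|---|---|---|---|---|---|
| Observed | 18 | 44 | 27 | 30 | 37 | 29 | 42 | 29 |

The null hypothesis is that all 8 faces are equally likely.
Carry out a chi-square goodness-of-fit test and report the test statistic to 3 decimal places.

16.000

Expected count for each of the 8 categories: 256/8 = 32.
1: (18 − 32)²/32 = 196/32 = 6.1250
2: (44 − 32)²/32 = 144/32 = 4.5000
3: (27 − 32)²/32 = 25/32 = 0.7813
4: (30 − 32)²/32 = 4/32 = 0.1250
5: (37 − 32)²/32 = 25/32 = 0.7813
6: (29 − 32)²/32 = 9/32 = 0.2813
7: (42 − 32)²/32 = 100/32 = 3.1250
8: (29 − 32)²/32 = 9/32 = 0.2813
Sum = 16.000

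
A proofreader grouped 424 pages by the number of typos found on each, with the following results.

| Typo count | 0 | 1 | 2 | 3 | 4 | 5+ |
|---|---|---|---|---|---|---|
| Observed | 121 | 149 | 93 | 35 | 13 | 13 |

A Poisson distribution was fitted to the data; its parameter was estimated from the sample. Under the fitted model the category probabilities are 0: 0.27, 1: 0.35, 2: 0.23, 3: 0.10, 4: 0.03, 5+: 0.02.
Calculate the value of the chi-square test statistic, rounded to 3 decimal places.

Expected counts E_i = n·p_i: 424×0.27 = 114.48, 424×0.35 = 148.4, 424×0.23 = 97.52, 424×0.10 = 42.4, 424×0.03 = 12.72, 424×0.02 = 8.48.
χ² = (121−114.48)²/114.48 + (149−148.4)²/148.4 + (93−97.52)²/97.52 + (35−42.4)²/42.4 + (13−12.72)²/12.72 + (13−8.48)²/8.48
   = 0.3713 + 0.0024 + 0.2095 + 1.2915 + 0.0062 + 2.4092
Sum = 4.290

4.290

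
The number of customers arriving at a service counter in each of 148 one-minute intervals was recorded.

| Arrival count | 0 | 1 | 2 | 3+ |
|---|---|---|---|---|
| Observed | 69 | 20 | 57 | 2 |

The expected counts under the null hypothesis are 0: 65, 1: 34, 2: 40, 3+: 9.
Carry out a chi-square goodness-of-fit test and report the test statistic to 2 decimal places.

0: (69 − 65)²/65 = 16/65 = 0.246
1: (20 − 34)²/34 = 196/34 = 5.765
2: (57 − 40)²/40 = 289/40 = 7.225
3+: (2 − 9)²/9 = 49/9 = 5.444
Sum = 18.68

18.68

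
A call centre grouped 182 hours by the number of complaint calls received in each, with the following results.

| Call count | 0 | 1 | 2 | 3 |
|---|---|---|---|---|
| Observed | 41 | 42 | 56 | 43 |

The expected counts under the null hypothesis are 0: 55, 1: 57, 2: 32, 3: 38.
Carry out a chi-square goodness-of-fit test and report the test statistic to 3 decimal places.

cat         O        E   (O−E)²/E
0          41       55     3.5636
1          42       57     3.9474
2          56       32    18.0000
3          43       38     0.6579
Sum = 26.169

26.169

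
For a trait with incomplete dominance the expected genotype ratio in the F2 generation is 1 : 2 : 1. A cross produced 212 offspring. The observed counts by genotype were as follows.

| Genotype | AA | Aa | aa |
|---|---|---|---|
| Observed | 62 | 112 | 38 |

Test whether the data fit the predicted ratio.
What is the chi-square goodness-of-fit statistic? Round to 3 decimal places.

6.113

Ratio total = 4. Expected counts: 212×1/4 = 53, 212×2/4 = 106, 212×1/4 = 53.
AA: (62 − 53)²/53 = 81/53 = 1.5283
Aa: (112 − 106)²/106 = 36/106 = 0.3396
aa: (38 − 53)²/53 = 225/53 = 4.2453
Sum = 6.113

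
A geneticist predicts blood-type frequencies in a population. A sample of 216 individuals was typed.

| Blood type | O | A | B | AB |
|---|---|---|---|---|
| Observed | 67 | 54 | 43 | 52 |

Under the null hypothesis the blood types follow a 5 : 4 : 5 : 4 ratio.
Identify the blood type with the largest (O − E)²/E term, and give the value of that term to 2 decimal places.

B, 4.82

Ratio total = 18. Expected counts: 216×5/18 = 60, 216×4/18 = 48, 216×5/18 = 60, 216×4/18 = 48.
χ² = (67−60)²/60 + (54−48)²/48 + (43−60)²/60 + (52−48)²/48
   = 0.817 + 0.750 + 4.817 + 0.333
The largest term is for B: 4.82.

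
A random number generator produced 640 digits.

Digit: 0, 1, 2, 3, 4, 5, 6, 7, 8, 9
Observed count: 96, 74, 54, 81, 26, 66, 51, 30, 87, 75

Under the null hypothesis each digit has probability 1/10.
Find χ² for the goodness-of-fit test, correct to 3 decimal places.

77.125

Under H₀ each category has probability 1/10, so each expected count is 640/10 = 64.
cat         O        E   (O−E)²/E
0          96       64    16.0000
1          74       64     1.5625
2          54       64     1.5625
3          81       64     4.5156
4          26       64    22.5625
5          66       64     0.0625
6          51       64     2.6406
7          30       64    18.0625
8          87       64     8.2656
9          75       64     1.8906
Sum = 77.125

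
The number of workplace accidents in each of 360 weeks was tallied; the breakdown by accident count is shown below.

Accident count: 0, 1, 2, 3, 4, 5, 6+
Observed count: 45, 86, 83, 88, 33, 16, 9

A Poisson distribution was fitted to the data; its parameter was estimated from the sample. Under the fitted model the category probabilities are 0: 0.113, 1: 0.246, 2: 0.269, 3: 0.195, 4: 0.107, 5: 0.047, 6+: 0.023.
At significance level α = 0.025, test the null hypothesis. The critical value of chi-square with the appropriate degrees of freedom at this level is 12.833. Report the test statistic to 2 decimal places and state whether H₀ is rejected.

Expected counts E_i = n·p_i: 360×0.113 = 40.68, 360×0.246 = 88.56, 360×0.269 = 96.84, 360×0.195 = 70.2, 360×0.107 = 38.52, 360×0.047 = 16.92, 360×0.023 = 8.28.
0: (45 − 40.68)²/40.68 = 18.6624/40.68 = 0.459
1: (86 − 88.56)²/88.56 = 6.5536/88.56 = 0.074
2: (83 − 96.84)²/96.84 = 191.5456/96.84 = 1.978
3: (88 − 70.2)²/70.2 = 316.84/70.2 = 4.513
4: (33 − 38.52)²/38.52 = 30.4704/38.52 = 0.791
5: (16 − 16.92)²/16.92 = 0.8464/16.92 = 0.050
6+: (9 − 8.28)²/8.28 = 0.5184/8.28 = 0.063
Sum = 7.93
df = 5. Since 7.93 < 12.833, we do not reject H₀.

7.93; do not reject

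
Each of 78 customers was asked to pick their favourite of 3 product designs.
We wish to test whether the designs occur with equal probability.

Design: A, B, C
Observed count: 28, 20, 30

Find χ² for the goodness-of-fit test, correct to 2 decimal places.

Expected count for each of the 3 categories: 78/3 = 26.
A: (28 − 26)²/26 = 4/26 = 0.154
B: (20 − 26)²/26 = 36/26 = 1.385
C: (30 − 26)²/26 = 16/26 = 0.615
Sum = 2.15

2.15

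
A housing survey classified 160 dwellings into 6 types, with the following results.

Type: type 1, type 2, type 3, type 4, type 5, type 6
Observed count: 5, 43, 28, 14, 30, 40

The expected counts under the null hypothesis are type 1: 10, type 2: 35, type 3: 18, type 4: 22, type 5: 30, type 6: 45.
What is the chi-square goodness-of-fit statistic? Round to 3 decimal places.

13.349

cat         O        E   (O−E)²/E
type 1      5       10     2.5000
type 2     43       35     1.8286
type 3     28       18     5.5556
type 4     14       22     2.9091
type 5     30       30     0.0000
type 6     40       45     0.5556
Sum = 13.349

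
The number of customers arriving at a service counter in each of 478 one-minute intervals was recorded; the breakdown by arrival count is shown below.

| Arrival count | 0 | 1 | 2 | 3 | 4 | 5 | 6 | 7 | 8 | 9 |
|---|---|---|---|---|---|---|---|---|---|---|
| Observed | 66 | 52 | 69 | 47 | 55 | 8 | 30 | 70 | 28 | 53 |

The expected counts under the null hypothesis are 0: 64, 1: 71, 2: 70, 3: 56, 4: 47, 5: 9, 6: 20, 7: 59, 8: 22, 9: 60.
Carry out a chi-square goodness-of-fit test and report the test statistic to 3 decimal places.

17.584

cat         O        E   (O−E)²/E
0          66       64     0.0625
1          52       71     5.0845
2          69       70     0.0143
3          47       56     1.4464
4          55       47     1.3617
5           8        9     0.1111
6          30       20     5.0000
7          70       59     2.0508
8          28       22     1.6364
9          53       60     0.8167
Sum = 17.584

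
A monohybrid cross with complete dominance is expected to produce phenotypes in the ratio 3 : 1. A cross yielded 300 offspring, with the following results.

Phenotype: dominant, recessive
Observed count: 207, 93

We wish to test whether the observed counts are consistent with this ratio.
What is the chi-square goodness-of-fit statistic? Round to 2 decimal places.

Ratio total = 4. Expected counts: 300×3/4 = 225, 300×1/4 = 75.
χ² = (207−225)²/225 + (93−75)²/75
   = 1.440 + 4.320
Sum = 5.76

5.76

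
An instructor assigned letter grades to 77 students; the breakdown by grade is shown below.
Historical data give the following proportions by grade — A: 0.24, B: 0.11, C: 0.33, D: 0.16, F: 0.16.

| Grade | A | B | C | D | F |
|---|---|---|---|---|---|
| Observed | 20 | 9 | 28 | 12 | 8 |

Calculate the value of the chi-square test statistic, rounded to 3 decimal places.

Expected counts E_i = n·p_i: 77×0.24 = 18.48, 77×0.11 = 8.47, 77×0.33 = 25.41, 77×0.16 = 12.32, 77×0.16 = 12.32.
A: (20 − 18.48)²/18.48 = 2.3104/18.48 = 0.1250
B: (9 − 8.47)²/8.47 = 0.2809/8.47 = 0.0332
C: (28 − 25.41)²/25.41 = 6.7081/25.41 = 0.2640
D: (12 − 12.32)²/12.32 = 0.1024/12.32 = 0.0083
F: (8 − 12.32)²/12.32 = 18.6624/12.32 = 1.5148
Sum = 1.945

1.945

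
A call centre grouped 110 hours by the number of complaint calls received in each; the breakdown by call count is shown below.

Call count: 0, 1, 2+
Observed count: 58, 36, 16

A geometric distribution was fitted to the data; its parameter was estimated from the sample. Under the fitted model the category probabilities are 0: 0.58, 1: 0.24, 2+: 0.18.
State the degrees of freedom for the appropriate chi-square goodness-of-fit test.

1

There are k = 3 categories and 1 parameter estimated from the data, so df = 3 − 1 − 1 = 1.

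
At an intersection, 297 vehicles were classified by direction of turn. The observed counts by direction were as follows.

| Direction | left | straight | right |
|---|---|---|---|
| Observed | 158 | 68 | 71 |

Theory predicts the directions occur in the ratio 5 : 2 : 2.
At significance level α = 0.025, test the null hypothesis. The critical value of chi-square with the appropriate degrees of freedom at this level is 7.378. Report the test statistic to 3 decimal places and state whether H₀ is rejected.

0.736; do not reject

Ratio total = 9. Expected counts: 297×5/9 = 165, 297×2/9 = 66, 297×2/9 = 66.
χ² = (158−165)²/165 + (68−66)²/66 + (71−66)²/66
   = 0.2970 + 0.0606 + 0.3788
Sum = 0.736
df = 2. Since 0.736 < 7.378, we do not reject H₀.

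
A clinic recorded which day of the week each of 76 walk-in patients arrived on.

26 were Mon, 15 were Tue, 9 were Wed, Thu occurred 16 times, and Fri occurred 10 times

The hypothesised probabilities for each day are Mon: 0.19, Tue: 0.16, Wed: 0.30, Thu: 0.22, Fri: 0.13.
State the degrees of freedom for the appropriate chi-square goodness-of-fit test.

4

There are k = 5 categories and no parameters were estimated from the data, so df = 5 − 1 = 4.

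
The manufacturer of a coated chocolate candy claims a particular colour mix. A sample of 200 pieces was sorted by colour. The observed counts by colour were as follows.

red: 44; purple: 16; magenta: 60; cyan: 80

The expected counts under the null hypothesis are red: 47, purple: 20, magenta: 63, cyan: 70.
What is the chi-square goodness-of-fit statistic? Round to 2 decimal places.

red: (44 − 47)²/47 = 9/47 = 0.191
purple: (16 − 20)²/20 = 16/20 = 0.800
magenta: (60 − 63)²/63 = 9/63 = 0.143
cyan: (80 − 70)²/70 = 100/70 = 1.429
Sum = 2.56

2.56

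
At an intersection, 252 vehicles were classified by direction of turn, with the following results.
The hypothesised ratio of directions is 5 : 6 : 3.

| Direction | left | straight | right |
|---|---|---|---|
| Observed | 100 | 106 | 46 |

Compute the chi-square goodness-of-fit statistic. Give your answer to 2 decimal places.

Ratio total = 14. Expected counts: 252×5/14 = 90, 252×6/14 = 108, 252×3/14 = 54.
cat           O        E   (O−E)²/E
left        100       90      1.111
straight    106      108      0.037
right        46       54      1.185
Sum = 2.33

2.33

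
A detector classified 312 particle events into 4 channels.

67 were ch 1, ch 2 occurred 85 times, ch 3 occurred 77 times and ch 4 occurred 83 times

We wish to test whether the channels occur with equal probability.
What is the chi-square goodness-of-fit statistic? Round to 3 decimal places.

Under H₀ each category has probability 1/4, so each expected count is 312/4 = 78.
cat         O        E   (O−E)²/E
ch 1       67       78     1.5513
ch 2       85       78     0.6282
ch 3       77       78     0.0128
ch 4       83       78     0.3205
Sum = 2.513

2.513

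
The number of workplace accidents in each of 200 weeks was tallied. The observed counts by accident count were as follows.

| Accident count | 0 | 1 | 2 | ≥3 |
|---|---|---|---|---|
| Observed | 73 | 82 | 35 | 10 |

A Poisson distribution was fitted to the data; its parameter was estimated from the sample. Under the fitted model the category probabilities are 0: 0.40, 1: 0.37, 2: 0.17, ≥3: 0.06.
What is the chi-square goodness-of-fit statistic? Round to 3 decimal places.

Expected counts E_i = n·p_i: 200×0.40 = 80, 200×0.37 = 74, 200×0.17 = 34, 200×0.06 = 12.
cat         O        E   (O−E)²/E
0          73       80     0.6125
1          82       74     0.8649
2          35       34     0.0294
≥3         10       12     0.3333
Sum = 1.840

1.840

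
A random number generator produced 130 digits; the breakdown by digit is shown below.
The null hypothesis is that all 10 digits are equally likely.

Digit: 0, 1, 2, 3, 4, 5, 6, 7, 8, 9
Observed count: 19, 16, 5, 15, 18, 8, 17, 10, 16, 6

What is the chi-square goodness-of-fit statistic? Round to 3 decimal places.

18.923

Expected count for each of the 10 categories: 130/10 = 13.
χ² = (19−13)²/13 + (16−13)²/13 + (5−13)²/13 + (15−13)²/13 + (18−13)²/13 + (8−13)²/13 + (17−13)²/13 + (10−13)²/13 + (16−13)²/13 + (6−13)²/13
   = 2.7692 + 0.6923 + 4.9231 + 0.3077 + 1.9231 + 1.9231 + 1.2308 + 0.6923 + 0.6923 + 3.7692
Sum = 18.923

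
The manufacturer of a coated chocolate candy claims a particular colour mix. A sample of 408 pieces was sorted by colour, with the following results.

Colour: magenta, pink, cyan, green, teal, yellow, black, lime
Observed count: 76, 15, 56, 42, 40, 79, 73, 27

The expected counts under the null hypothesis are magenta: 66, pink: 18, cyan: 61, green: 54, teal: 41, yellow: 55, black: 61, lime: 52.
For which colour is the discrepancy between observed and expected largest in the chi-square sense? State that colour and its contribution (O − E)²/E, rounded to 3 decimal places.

cat          O        E   (O−E)²/E
magenta     76       66     1.5152
pink        15       18     0.5000
cyan        56       61     0.4098
green       42       54     2.6667
teal        40       41     0.0244
yellow      79       55    10.4727
black       73       61     2.3607
lime        27       52    12.0192
The largest term is for lime: 12.019.

lime, 12.019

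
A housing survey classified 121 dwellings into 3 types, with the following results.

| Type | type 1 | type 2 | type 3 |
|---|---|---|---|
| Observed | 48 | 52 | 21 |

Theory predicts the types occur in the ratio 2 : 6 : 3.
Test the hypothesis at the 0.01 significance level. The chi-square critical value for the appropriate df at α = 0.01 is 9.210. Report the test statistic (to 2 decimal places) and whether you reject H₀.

38.06; reject

Ratio total = 11. Expected counts: 121×2/11 = 22, 121×6/11 = 66, 121×3/11 = 33.
cat         O        E   (O−E)²/E
type 1     48       22     30.727
type 2     52       66      2.970
type 3     21       33      4.364
Sum = 38.06
df = 2. Since 38.06 > 9.210, we reject H₀.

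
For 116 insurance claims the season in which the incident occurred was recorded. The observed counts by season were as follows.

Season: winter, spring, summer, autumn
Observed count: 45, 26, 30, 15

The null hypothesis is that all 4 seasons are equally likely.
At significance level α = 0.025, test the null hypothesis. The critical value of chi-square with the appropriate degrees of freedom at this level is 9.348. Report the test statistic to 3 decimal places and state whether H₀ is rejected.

Under H₀ each category has probability 1/4, so each expected count is 116/4 = 29.
χ² = (45−29)²/29 + (26−29)²/29 + (30−29)²/29 + (15−29)²/29
   = 8.8276 + 0.3103 + 0.0345 + 6.7586
Sum = 15.931
df = 3. Since 15.931 > 9.348, we reject H₀.

15.931; reject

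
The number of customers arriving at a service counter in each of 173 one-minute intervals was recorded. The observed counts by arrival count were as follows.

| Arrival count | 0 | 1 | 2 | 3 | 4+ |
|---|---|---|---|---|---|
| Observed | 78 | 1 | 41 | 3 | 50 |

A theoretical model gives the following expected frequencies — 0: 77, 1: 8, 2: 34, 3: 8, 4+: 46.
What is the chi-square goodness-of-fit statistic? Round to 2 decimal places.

0: (78 − 77)²/77 = 1/77 = 0.013
1: (1 − 8)²/8 = 49/8 = 6.125
2: (41 − 34)²/34 = 49/34 = 1.441
3: (3 − 8)²/8 = 25/8 = 3.125
4+: (50 − 46)²/46 = 16/46 = 0.348
Sum = 11.05

11.05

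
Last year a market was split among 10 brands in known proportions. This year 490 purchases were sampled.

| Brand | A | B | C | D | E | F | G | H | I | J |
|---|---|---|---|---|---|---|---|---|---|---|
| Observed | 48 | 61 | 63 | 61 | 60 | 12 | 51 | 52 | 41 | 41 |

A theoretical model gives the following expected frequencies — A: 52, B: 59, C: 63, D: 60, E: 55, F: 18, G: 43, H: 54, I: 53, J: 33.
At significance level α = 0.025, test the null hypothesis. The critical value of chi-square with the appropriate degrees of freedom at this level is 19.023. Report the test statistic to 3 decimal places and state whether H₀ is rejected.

9.066; do not reject

A: (48 − 52)²/52 = 16/52 = 0.3077
B: (61 − 59)²/59 = 4/59 = 0.0678
C: (63 − 63)²/63 = 0/63 = 0.0000
D: (61 − 60)²/60 = 1/60 = 0.0167
E: (60 − 55)²/55 = 25/55 = 0.4545
F: (12 − 18)²/18 = 36/18 = 2.0000
G: (51 − 43)²/43 = 64/43 = 1.4884
H: (52 − 54)²/54 = 4/54 = 0.0741
I: (41 − 53)²/53 = 144/53 = 2.7170
J: (41 − 33)²/33 = 64/33 = 1.9394
Sum = 9.066
df = 9. Since 9.066 < 19.023, we do not reject H₀.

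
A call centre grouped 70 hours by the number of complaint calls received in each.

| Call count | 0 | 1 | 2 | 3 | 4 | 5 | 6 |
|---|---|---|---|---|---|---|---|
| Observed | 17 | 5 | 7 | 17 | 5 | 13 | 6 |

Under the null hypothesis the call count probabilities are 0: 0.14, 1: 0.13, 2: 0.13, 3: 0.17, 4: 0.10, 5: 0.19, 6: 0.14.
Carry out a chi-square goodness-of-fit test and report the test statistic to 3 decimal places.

11.859

Expected counts E_i = n·p_i: 70×0.14 = 9.8, 70×0.13 = 9.1, 70×0.13 = 9.1, 70×0.17 = 11.9, 70×0.10 = 7, 70×0.19 = 13.3, 70×0.14 = 9.8.
χ² = (17−9.8)²/9.8 + (5−9.1)²/9.1 + (7−9.1)²/9.1 + (17−11.9)²/11.9 + (5−7)²/7 + (13−13.3)²/13.3 + (6−9.8)²/9.8
   = 5.2898 + 1.8473 + 0.4846 + 2.1857 + 0.5714 + 0.0068 + 1.4735
Sum = 11.859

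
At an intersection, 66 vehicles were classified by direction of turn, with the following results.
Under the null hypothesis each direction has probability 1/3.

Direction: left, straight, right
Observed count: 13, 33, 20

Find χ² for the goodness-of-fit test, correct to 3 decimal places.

9.364

Under H₀ each category has probability 1/3, so each expected count is 66/3 = 22.
left: (13 − 22)²/22 = 81/22 = 3.6818
straight: (33 − 22)²/22 = 121/22 = 5.5000
right: (20 − 22)²/22 = 4/22 = 0.1818
Sum = 9.364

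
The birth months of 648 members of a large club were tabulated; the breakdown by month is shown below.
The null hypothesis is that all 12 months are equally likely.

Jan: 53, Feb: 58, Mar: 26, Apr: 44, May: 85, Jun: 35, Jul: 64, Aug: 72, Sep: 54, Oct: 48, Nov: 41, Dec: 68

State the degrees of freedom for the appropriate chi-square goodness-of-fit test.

There are k = 12 categories and no parameters were estimated from the data, so df = 12 − 1 = 11.

11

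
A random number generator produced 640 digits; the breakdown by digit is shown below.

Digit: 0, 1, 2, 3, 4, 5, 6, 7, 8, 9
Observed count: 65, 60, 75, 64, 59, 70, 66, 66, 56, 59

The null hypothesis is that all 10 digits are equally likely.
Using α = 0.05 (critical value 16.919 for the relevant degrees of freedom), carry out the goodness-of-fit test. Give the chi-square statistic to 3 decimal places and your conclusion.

Expected count for each of the 10 categories: 640/10 = 64.
cat         O        E   (O−E)²/E
0          65       64     0.0156
1          60       64     0.2500
2          75       64     1.8906
3          64       64     0.0000
4          59       64     0.3906
5          70       64     0.5625
6          66       64     0.0625
7          66       64     0.0625
8          56       64     1.0000
9          59       64     0.3906
Sum = 4.625
df = 9. Since 4.625 < 16.919, we do not reject H₀.

4.625; do not reject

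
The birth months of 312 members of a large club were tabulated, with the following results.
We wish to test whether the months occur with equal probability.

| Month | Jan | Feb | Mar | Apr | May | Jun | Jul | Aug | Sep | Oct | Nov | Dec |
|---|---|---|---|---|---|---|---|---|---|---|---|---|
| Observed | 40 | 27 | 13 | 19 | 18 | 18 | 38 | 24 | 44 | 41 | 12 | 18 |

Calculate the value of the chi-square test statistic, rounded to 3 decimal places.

57.692

Expected count for each of the 12 categories: 312/12 = 26.
χ² = (40−26)²/26 + (27−26)²/26 + (13−26)²/26 + (19−26)²/26 + (18−26)²/26 + (18−26)²/26 + (38−26)²/26 + (24−26)²/26 + (44−26)²/26 + (41−26)²/26 + (12−26)²/26 + (18−26)²/26
   = 7.5385 + 0.0385 + 6.5000 + 1.8846 + 2.4615 + 2.4615 + 5.5385 + 0.1538 + 12.4615 + 8.6538 + 7.5385 + 2.4615
Sum = 57.692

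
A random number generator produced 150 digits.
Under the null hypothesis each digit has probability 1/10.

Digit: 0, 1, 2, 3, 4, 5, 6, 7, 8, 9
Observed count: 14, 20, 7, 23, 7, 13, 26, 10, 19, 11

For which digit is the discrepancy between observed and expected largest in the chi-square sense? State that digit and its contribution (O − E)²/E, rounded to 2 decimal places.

6, 8.07

Expected count for each of the 10 categories: 150/10 = 15.
cat         O        E   (O−E)²/E
0          14       15      0.067
1          20       15      1.667
2           7       15      4.267
3          23       15      4.267
4           7       15      4.267
5          13       15      0.267
6          26       15      8.067
7          10       15      1.667
8          19       15      1.067
9          11       15      1.067
The largest term is for 6: 8.07.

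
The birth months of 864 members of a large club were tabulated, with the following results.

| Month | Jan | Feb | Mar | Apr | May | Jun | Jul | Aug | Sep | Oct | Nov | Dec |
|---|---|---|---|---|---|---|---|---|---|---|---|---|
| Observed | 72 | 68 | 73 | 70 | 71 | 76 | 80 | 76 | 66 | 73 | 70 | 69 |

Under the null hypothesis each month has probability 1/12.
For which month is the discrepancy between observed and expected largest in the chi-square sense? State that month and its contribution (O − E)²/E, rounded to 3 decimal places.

Under H₀ each category has probability 1/12, so each expected count is 864/12 = 72.
χ² = (72−72)²/72 + (68−72)²/72 + (73−72)²/72 + (70−72)²/72 + (71−72)²/72 + (76−72)²/72 + (80−72)²/72 + (76−72)²/72 + (66−72)²/72 + (73−72)²/72 + (70−72)²/72 + (69−72)²/72
   = 0.0000 + 0.2222 + 0.0139 + 0.0556 + 0.0139 + 0.2222 + 0.8889 + 0.2222 + 0.5000 + 0.0139 + 0.0556 + 0.1250
The largest term is for Jul: 0.889.

Jul, 0.889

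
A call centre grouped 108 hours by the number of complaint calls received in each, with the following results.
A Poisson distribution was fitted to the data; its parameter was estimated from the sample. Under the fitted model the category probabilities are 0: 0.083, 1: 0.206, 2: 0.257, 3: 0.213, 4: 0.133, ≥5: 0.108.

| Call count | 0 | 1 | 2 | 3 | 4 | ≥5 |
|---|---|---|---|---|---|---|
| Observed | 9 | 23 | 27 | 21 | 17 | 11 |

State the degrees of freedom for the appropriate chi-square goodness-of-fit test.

There are k = 6 categories and 1 parameter estimated from the data, so df = 6 − 1 − 1 = 4.

4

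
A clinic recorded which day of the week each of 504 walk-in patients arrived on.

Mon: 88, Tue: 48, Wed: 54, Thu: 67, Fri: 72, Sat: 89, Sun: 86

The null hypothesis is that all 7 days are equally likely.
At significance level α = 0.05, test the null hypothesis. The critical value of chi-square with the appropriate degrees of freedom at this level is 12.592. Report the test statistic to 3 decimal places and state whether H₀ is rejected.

23.139; reject

Expected count for each of the 7 categories: 504/7 = 72.
Mon: (88 − 72)²/72 = 256/72 = 3.5556
Tue: (48 − 72)²/72 = 576/72 = 8.0000
Wed: (54 − 72)²/72 = 324/72 = 4.5000
Thu: (67 − 72)²/72 = 25/72 = 0.3472
Fri: (72 − 72)²/72 = 0/72 = 0.0000
Sat: (89 − 72)²/72 = 289/72 = 4.0139
Sun: (86 − 72)²/72 = 196/72 = 2.7222
Sum = 23.139
df = 6. Since 23.139 > 12.592, we reject H₀.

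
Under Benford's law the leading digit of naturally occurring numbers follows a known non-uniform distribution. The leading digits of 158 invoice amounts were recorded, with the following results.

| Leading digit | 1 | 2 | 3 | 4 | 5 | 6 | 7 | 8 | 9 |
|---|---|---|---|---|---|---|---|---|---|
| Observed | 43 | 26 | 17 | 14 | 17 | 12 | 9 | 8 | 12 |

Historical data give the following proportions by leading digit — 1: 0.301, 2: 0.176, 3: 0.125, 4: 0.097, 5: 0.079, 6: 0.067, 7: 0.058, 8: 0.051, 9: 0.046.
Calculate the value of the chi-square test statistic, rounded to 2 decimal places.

5.96

Expected counts E_i = n·p_i: 158×0.301 = 47.558, 158×0.176 = 27.808, 158×0.125 = 19.75, 158×0.097 = 15.326, 158×0.079 = 12.482, 158×0.067 = 10.586, 158×0.058 = 9.164, 158×0.051 = 8.058, 158×0.046 = 7.268.
cat         O        E   (O−E)²/E
1          43   47.558      0.437
2          26   27.808      0.118
3          17    19.75      0.383
4          14   15.326      0.115
5          17   12.482      1.635
6          12   10.586      0.189
7           9    9.164      0.003
8           8    8.058      0.000
9          12    7.268      3.081
Sum = 5.96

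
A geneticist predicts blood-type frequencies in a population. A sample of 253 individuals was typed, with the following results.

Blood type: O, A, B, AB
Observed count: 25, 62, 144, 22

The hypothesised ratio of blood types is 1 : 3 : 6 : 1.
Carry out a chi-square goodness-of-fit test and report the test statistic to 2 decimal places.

1.19

Ratio total = 11. Expected counts: 253×1/11 = 23, 253×3/11 = 69, 253×6/11 = 138, 253×1/11 = 23.
cat         O        E   (O−E)²/E
O          25       23      0.174
A          62       69      0.710
B         144      138      0.261
AB         22       23      0.043
Sum = 1.19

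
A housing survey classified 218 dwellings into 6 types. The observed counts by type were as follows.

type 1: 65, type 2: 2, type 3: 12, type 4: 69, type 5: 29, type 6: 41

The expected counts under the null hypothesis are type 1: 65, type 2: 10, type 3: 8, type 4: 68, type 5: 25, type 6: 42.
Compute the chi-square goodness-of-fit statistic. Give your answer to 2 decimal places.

type 1: (65 − 65)²/65 = 0/65 = 0.000
type 2: (2 − 10)²/10 = 64/10 = 6.400
type 3: (12 − 8)²/8 = 16/8 = 2.000
type 4: (69 − 68)²/68 = 1/68 = 0.015
type 5: (29 − 25)²/25 = 16/25 = 0.640
type 6: (41 − 42)²/42 = 1/42 = 0.024
Sum = 9.08

9.08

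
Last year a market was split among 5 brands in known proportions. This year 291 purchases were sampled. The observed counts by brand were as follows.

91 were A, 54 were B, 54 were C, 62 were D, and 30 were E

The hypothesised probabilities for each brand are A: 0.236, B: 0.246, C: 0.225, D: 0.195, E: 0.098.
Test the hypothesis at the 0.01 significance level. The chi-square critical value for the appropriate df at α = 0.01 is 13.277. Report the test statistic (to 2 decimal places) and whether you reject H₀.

Expected counts E_i = n·p_i: 291×0.236 = 68.676, 291×0.246 = 71.586, 291×0.225 = 65.475, 291×0.195 = 56.745, 291×0.098 = 28.518.
A: (91 − 68.676)²/68.676 = 498.360976/68.676 = 7.257
B: (54 − 71.586)²/71.586 = 309.267396/71.586 = 4.320
C: (54 − 65.475)²/65.475 = 131.675625/65.475 = 2.011
D: (62 − 56.745)²/56.745 = 27.615025/56.745 = 0.487
E: (30 − 28.518)²/28.518 = 2.196324/28.518 = 0.077
Sum = 14.15
df = 4. Since 14.15 > 13.277, we reject H₀.

14.15; reject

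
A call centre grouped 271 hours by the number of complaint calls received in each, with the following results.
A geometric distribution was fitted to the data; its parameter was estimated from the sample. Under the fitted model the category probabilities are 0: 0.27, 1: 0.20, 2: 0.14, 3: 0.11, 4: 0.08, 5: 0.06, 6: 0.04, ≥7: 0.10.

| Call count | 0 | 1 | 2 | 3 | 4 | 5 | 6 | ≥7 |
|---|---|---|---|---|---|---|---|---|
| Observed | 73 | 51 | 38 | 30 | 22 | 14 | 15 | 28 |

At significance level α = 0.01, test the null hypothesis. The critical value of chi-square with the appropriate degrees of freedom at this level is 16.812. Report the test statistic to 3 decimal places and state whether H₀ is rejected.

Expected counts E_i = n·p_i: 271×0.27 = 73.17, 271×0.20 = 54.2, 271×0.14 = 37.94, 271×0.11 = 29.81, 271×0.08 = 21.68, 271×0.06 = 16.26, 271×0.04 = 10.84, 271×0.10 = 27.1.
χ² = (73−73.17)²/73.17 + (51−54.2)²/54.2 + (38−37.94)²/37.94 + (30−29.81)²/29.81 + (22−21.68)²/21.68 + (14−16.26)²/16.26 + (15−10.84)²/10.84 + (28−27.1)²/27.1
   = 0.0004 + 0.1889 + 0.0001 + 0.0012 + 0.0047 + 0.3141 + 1.5965 + 0.0299
Sum = 2.136
df = 6. Since 2.136 < 16.812, we do not reject H₀.

2.136; do not reject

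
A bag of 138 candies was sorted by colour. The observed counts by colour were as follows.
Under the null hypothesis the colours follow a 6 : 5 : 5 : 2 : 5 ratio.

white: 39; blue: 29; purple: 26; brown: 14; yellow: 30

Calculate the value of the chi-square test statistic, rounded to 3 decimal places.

Ratio total = 23. Expected counts: 138×6/23 = 36, 138×5/23 = 30, 138×5/23 = 30, 138×2/23 = 12, 138×5/23 = 30.
white: (39 − 36)²/36 = 9/36 = 0.2500
blue: (29 − 30)²/30 = 1/30 = 0.0333
purple: (26 − 30)²/30 = 16/30 = 0.5333
brown: (14 − 12)²/12 = 4/12 = 0.3333
yellow: (30 − 30)²/30 = 0/30 = 0.0000
Sum = 1.150

1.150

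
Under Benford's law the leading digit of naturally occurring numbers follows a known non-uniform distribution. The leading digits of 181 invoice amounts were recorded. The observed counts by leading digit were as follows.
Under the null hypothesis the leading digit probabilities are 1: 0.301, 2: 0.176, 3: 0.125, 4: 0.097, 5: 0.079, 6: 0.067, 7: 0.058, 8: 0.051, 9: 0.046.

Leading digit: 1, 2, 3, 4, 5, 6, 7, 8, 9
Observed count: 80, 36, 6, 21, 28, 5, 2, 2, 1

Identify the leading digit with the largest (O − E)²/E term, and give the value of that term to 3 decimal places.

Expected counts E_i = n·p_i: 181×0.301 = 54.481, 181×0.176 = 31.856, 181×0.125 = 22.625, 181×0.097 = 17.557, 181×0.079 = 14.299, 181×0.067 = 12.127, 181×0.058 = 10.498, 181×0.051 = 9.231, 181×0.046 = 8.326.
cat         O        E   (O−E)²/E
1          80   54.481    11.9531
2          36   31.856     0.5391
3           6   22.625    12.2162
4          21   17.557     0.6752
5          28   14.299    13.1280
6           5   12.127     4.1885
7           2   10.498     6.8790
8           2    9.231     5.6643
9           1    8.326     6.4461
The largest term is for 5: 13.128.

5, 13.128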